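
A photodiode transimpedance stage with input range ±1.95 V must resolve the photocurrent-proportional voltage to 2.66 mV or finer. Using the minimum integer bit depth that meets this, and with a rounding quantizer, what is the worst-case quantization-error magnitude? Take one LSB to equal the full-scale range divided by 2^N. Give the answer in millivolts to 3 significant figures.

The full-scale span is 1.95 − (-1.95) = 3.9 V.
Required number of levels: 3.9/2.66 mV = 1466.2; smallest N with 2^N ≥ that is 11.
One LSB is 3.9 V / 2048 = 1.9043 mV.
Half an LSB is 0.952 mV.

0.952 mV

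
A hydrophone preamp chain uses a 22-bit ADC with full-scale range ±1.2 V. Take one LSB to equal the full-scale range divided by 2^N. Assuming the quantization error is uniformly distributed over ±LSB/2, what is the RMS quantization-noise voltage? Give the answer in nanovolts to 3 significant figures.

Range = 1.2 − (-1.2) = 2.4 V.
One LSB is 2.4 V / 4194304 = 0.57220 µV.
RMS of a uniform error over width LSB is LSB/√12 = 165 nV.

165 nV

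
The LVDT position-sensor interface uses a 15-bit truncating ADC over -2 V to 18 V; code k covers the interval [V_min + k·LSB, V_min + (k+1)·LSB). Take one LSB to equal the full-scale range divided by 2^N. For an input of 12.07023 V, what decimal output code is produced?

23052

Full-scale range = 18 V − (-2 V) = 20 V. LSB = 20 V / 2^15 ≈ 0.6104 mV.
(V_in − V_min) × 2^15/range = (12.07023 − (-2)) × 32768/20 = 23052.665.
Floor → code = 23052.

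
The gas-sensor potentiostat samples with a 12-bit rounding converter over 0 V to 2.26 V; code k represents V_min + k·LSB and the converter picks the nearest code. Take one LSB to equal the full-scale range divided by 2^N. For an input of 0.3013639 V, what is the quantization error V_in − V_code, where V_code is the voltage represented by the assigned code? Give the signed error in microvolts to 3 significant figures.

+104 µV

Span = 2.26 V. LSB = 2.26 V / 2^12 ≈ 0.5518 mV.
(0.3013639 − (0)) / LSB = 0.3013639 × 4096/2.26 = 546.1887. Nearest integer: k = 546.
V_code = V_min + k × range/2^12 = 0 + 546 × 2.26/4096 = 0.3012597656 V.
V_in − V_code = 0.3013639 − (0.3012597656) = +104 µV.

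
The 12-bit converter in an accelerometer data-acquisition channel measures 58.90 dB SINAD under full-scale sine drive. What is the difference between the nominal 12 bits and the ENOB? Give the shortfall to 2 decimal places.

2.51 bits

N_eff = (58.90 − 1.76)/6.02 = 9.4917 bits.
Shortfall = 12 − 9.4917 = 2.5083 bits.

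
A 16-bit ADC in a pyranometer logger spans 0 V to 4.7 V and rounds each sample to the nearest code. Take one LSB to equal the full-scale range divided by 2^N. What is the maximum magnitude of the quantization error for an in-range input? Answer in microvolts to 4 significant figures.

Range is 4.7 V.
One LSB is 4.7 V / 65536 = 71.7163 µV.
Worst-case error for round-to-nearest is half an LSB: 35.86 µV.

35.86 µV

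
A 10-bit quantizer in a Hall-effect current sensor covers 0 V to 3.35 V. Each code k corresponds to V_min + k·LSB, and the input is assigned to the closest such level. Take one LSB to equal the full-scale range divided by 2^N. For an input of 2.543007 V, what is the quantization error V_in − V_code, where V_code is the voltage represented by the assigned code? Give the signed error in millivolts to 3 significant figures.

+1.06 mV

Range is 3.35 V. LSB = 3.35 V / 2^10 ≈ 3.271 mV.
(V_in − V_min)/LSB = (2.543007 − (0)) × 1024/3.35 = 777.3251 → nearest code k = 777.
V_code = 0 + (777/1024) × 3.35 = 2.541943359 V.
Error = V_in − V_code = 2.543007 − (2.541943359) = +1.06 mV.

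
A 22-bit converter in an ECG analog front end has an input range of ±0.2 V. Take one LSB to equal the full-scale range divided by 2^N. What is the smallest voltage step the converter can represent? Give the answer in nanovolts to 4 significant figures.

The full-scale span is 0.2 − (-0.2) = 0.4 V.
Number of codes = 2^22 = 4194304.
LSB = 0.4 V / 2^22 = 95.37 nV.

95.37 nV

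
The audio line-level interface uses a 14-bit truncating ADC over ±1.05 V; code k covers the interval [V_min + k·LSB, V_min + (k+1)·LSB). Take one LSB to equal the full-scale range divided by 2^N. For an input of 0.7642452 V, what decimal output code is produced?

The full-scale span is 1.05 − (-1.05) = 2.1 V. LSB = 2.1 V / 2^14 ≈ 128.2 µV.
V_in − V_min = 0.7642452 − (-1.05) = 1.8142452 V.
Divide by LSB: 1.8142452 × 16384/2.1 = 14154.5683.
Truncating gives code 14154.

14154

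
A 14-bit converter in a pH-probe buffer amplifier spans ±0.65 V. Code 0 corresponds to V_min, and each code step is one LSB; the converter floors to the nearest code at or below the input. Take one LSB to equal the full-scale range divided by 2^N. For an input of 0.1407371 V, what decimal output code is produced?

9965

Range = 0.65 − (-0.65) = 1.3 V. LSB = 1.3 V / 2^14 ≈ 79.35 µV.
(V_in − V_min) × 2^14/range = (0.1407371 − (-0.65)) × 16384/1.3 = 9965.720.
Floor → code = 9965.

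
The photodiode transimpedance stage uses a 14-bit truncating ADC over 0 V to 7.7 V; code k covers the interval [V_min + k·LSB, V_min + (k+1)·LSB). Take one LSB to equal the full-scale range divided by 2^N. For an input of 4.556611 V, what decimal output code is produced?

Span = 7.7 V. LSB = 7.7 V / 2^14 ≈ 470.0 µV.
(V_in − V_min) × 2^14/range = (4.556611 − (0)) × 16384/7.7 = 9695.521.
Floor → code = 9695.

9695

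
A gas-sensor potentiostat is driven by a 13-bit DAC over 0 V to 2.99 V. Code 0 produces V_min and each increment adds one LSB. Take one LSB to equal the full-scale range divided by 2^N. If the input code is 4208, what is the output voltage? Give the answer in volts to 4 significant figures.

Range is 2.99 V. LSB = 2.99 V / 2^13.
V_out = 0 + 4208 × (2.99/8192) V
      = 0 + 1.53588 = 1.53588 V.

1.536 V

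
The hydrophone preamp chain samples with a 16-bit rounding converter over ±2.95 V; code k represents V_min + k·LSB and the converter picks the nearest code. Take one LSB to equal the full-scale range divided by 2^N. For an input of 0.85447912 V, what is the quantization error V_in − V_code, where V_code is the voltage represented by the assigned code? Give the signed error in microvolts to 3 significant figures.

+34.2 µV

Span: 2.95 V − (-2.95 V) = 5.9 V. LSB = 5.9 V / 2^16 ≈ 90.03 µV.
(V_in − V_min)/LSB = (0.85447912 − (-2.95)) × 65536/5.9 = 42259.3803 → nearest code k = 42259.
V_code = -2.95 + (42259/65536) × 5.9 = 0.85444488525 V.
Error = V_in − V_code = 0.85447912 − (0.85444488525) = +34.2 µV.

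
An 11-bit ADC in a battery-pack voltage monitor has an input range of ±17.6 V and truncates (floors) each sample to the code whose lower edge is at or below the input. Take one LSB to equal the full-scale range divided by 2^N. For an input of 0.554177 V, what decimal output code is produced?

1056

The full-scale span is 17.6 − (-17.6) = 35.2 V. LSB = 35.2 V / 2^11 ≈ 17.19 mV.
code = ⌊(V_in − V_min)/LSB⌋ = ⌊(V_in − V_min) × 2^11 / range⌋
     = ⌊(0.554177 − (-17.6)) × 2048 / 35.2⌋ = ⌊18.154177 × 2048/35.2⌋
     = ⌊1056.243⌋ = 1056.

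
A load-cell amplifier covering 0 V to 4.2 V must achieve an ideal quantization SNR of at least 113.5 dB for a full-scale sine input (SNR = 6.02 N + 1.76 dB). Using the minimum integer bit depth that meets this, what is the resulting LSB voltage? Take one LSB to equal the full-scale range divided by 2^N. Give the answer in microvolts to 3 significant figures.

V_FS = 4.2 V.
N ≥ (113.5 − 1.76)/6.02 = 18.561 → N_min = 19.
LSB = 4.2 V / 2^19 = 8.01 µV.

8.01 µV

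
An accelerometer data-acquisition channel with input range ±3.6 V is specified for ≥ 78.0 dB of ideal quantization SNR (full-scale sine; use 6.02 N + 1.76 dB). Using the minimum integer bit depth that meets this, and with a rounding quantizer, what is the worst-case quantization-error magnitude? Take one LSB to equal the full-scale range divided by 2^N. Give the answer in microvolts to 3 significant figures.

439 µV

Full-scale range = 3.6 V − (-3.6 V) = 7.2 V.
6.02 N + 1.76 ≥ 78.0 gives N ≥ 12.664, so the minimum integer is 13.
Step size = 7.2/8192 V = 0.87891 mV.
Max error for round-to-nearest is LSB/2 = 439 µV.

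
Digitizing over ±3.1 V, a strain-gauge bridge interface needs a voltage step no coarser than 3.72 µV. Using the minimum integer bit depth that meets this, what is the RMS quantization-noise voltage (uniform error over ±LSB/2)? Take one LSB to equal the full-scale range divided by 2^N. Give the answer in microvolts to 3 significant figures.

0.853 µV

Full-scale range = 3.1 V − (-3.1 V) = 6.2 V.
Need 2^N ≥ 6.2 V / 3.72 µV = 1.667e6 → N_min = 21.
One LSB is 6.2 V / 2097152 = 2.9564 µV.
RMS noise = LSB/√12 = 0.853 µV.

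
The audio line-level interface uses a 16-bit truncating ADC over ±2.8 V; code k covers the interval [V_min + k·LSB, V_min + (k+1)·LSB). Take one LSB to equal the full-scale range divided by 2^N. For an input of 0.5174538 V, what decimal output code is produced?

38823

Full-scale range = 2.8 V − (-2.8 V) = 5.6 V. LSB = 5.6 V / 2^16 ≈ 85.45 µV.
code = ⌊(V_in − V_min)/LSB⌋ = ⌊(V_in − V_min) × 2^16 / range⌋
     = ⌊(0.5174538 − (-2.8)) × 65536 / 5.6⌋ = ⌊3.3174538 × 65536/5.6⌋
     = ⌊38823.688⌋ = 38823.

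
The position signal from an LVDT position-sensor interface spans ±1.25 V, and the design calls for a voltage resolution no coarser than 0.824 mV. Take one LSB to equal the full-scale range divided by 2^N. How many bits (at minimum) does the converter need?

12 bits

Range = 1.25 − (-1.25) = 2.5 V.
Need 2^N ≥ 2.5 V / 0.824 mV = 3034 → N_min = 12.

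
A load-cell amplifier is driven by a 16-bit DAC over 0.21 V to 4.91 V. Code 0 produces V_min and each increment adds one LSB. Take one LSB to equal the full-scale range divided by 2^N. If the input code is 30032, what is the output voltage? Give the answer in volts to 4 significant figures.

2.364 V

Full-scale range = 4.91 V − (0.21 V) = 4.7 V. LSB = 4.7 V / 2^16.
V_out = V_min + code × LSB = 0.21 V + 30032 × 4.7 V / 65536
      = 0.21 + 2.15378 = 2.36378 V.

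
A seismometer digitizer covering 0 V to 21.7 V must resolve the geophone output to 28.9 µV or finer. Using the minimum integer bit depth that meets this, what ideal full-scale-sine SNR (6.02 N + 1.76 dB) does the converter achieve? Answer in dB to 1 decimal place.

122.2 dB

Range is 21.7 V.
21.7 V / 28.9 µV = 750900. Since 2^19 = 524288 and 2^20 = 1048576, N = 20.
6.02(20) + 1.76 = 122.16 dB.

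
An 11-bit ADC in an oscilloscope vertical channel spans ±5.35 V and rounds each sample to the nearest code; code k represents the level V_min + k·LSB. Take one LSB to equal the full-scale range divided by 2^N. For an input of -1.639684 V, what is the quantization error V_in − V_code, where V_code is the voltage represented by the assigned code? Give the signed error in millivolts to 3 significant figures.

Range = 5.35 − (-5.35) = 10.7 V. LSB = 10.7 V / 2^11 ≈ 5.225 mV.
(V_in − V_min)/LSB = (-1.639684 − (-5.35)) × 2048/10.7 = 710.1614 → nearest code k = 710.
Reconstructed level: -5.35 + 710 × 10.7/2048 V = -1.640527344 V.
Error = V_in − V_code = -1.639684 − (-1.640527344) = +0.843 mV.

+0.843 mV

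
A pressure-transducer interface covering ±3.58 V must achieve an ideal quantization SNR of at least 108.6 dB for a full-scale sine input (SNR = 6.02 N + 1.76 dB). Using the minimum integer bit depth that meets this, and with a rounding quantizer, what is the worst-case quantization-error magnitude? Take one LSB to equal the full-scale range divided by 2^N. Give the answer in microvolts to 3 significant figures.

The full-scale span is 3.58 − (-3.58) = 7.16 V.
Solving 6.02 N ≥ 108.6 − 1.76: N ≥ 17.748. Round up → N = 18.
LSB = 7.16 V ÷ 2^18 = 7.16/262144 V = 27.313 µV.
|e|_max = LSB/2 = 13.7 µV.

13.7 µV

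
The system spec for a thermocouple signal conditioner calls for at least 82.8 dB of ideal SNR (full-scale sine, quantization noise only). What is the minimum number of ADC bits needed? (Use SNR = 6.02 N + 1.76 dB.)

Solving 6.02 N ≥ 82.8 − 1.76: N ≥ 13.462. Round up → N = 14.

14 bits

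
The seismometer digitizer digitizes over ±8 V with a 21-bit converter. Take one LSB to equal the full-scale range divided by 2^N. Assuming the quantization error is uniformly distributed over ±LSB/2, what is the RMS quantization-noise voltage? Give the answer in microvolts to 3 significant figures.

2.20 µV

Span: 8 V − (-8 V) = 16 V.
LSB = 16 V ÷ 2^21 = 16/2097152 V = 7.6294 µV.
σ_q = LSB/√12 = 7.6294 µV/3.4641 = 2.20 µV.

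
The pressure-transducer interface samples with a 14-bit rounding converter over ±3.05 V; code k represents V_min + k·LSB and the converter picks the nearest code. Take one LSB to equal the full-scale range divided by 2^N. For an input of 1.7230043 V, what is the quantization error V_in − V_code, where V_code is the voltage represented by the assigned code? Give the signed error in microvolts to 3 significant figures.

−67.0 µV

Range = 3.05 − (-3.05) = 6.1 V. LSB = 6.1 V / 2^14 ≈ 372.3 µV.
(V_in − V_min)/LSB = (1.7230043 − (-3.05)) × 16384/6.1 = 12819.8201 → nearest code k = 12820.
V_code = V_min + k × range/2^14 = -3.05 + 12820 × 6.1/16384 = 1.7230712891 V.
e = 1.7230043 − (1.7230712891) = −67.0 µV.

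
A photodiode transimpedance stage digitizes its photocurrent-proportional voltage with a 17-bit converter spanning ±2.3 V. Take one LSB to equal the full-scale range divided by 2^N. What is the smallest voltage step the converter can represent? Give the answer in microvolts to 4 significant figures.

The full-scale span is 2.3 − (-2.3) = 4.6 V.
2^17 = 131072 levels.
LSB = 4.6 V / 2^17 = 35.10 µV.

35.10 µV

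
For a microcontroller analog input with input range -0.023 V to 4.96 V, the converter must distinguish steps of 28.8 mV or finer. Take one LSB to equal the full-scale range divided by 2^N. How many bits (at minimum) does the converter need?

Span: 4.96 V − (-0.023 V) = 4.983 V.
Need 2^N ≥ 4.983 V / 28.8 mV = 173.0 → N_min = 8.

8 bits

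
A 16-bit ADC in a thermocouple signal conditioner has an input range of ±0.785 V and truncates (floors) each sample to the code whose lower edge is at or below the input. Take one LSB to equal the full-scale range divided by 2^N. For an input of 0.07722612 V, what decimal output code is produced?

35991

The full-scale span is 0.785 − (-0.785) = 1.57 V. LSB = 1.57 V / 2^16 ≈ 23.96 µV.
(V_in − V_min) × 2^16/range = (0.07722612 − (-0.785)) × 65536/1.57 = 35991.625.
Floor → code = 35991.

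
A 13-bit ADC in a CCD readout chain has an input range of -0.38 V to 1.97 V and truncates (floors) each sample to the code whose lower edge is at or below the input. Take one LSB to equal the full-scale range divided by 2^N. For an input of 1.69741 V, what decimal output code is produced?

The full-scale span is 1.97 − (-0.38) = 2.35 V. LSB = 2.35 V / 2^13 ≈ 286.9 µV.
(V_in − V_min) × 2^13/range = (1.69741 − (-0.38)) × 8192/2.35 = 7241.763.
Floor → code = 7241.

7241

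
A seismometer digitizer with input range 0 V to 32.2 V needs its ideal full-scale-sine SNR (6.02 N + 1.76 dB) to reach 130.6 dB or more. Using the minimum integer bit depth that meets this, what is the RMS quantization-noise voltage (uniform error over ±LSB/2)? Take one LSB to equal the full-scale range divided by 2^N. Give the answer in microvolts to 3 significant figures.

2.22 µV

Full-scale range = 32.2 V.
N ≥ (130.6 − 1.76)/6.02 = 21.402 → N_min = 22.
Step size = 32.2/4194304 V = 7.6771 µV.
V_rms = LSB/√12 = 2.22 µV.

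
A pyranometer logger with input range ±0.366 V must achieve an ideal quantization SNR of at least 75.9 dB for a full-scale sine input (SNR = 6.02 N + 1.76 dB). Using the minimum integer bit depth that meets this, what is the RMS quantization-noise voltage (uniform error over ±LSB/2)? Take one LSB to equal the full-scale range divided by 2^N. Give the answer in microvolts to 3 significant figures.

Range = 0.366 − (-0.366) = 0.732 V.
Solving 6.02 N ≥ 75.9 − 1.76: N ≥ 12.316. Round up → N = 13.
One LSB is 0.732 V / 8192 = 89.355 µV.
RMS noise = LSB/√12 = 25.8 µV.

25.8 µV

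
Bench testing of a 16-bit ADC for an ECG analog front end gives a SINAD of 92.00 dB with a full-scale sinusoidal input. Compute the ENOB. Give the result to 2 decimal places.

14.99 bits

ENOB = (SINAD − 1.76) / 6.02 = (92.00 − 1.76) / 6.02 = 90.24 / 6.02 = 14.9900.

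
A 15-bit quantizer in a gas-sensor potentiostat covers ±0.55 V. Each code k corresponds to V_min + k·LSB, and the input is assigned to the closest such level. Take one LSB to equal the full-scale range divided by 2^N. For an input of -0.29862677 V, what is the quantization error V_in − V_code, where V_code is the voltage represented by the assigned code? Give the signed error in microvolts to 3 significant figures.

Span: 0.55 V − (-0.55 V) = 1.1 V. LSB = 1.1 V / 2^15 ≈ 33.57 µV.
(V_in − V_min)/LSB = (-0.29862677 − (-0.55)) × 32768/1.1 = 7488.1800 → nearest code k = 7488.
V_code = -0.55 + (7488/32768) × 1.1 = -0.29863281250 V.
V_in − V_code = -0.29862677 − (-0.29863281250) = +6.04 µV.

+6.04 µV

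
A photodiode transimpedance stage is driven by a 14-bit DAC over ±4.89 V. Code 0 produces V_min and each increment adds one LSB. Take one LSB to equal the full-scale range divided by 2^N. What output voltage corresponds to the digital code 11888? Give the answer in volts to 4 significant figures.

Span: 4.89 V − (-4.89 V) = 9.78 V. LSB = 9.78 V / 2^14.
V_out = V_min + code × LSB = -4.89 V + 11888 × 9.78 V / 16384
      = -4.89 + 7.09623 = 2.20623 V.

2.206 V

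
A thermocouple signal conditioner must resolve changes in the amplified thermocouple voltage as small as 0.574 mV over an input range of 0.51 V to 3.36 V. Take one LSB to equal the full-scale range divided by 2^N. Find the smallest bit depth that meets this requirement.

Span: 3.36 V − (0.51 V) = 2.85 V.
Levels needed ≥ 2.85/0.574 mV = 4965. 2^13 = 8192 suffices, so N_min = 13.

13 bits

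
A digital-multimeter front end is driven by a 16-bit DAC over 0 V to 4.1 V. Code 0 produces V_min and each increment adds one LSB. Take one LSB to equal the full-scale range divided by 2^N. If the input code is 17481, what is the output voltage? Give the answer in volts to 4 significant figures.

1.094 V

Span = 4.1 V. LSB = 4.1 V / 2^16.
V_out = 0 + 17481 × (4.1/65536) V
      = 0 V + 1.09363 V = 1.09363 V.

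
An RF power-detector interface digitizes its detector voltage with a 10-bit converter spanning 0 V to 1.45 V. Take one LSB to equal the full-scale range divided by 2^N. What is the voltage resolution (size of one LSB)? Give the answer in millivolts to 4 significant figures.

1.416 mV

Range is 1.45 V.
There are 2^10 = 1024 steps.
LSB = 1.45 V / 2^10 = 1.416 mV.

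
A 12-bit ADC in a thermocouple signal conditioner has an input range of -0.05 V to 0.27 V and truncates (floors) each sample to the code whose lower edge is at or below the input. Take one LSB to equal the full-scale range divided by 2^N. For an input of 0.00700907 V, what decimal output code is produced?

Span: 0.27 V − (-0.05 V) = 0.32 V. LSB = 0.32 V / 2^12 ≈ 78.12 µV.
(V_in − V_min) × 2^12/range = (0.00700907 − (-0.05)) × 4096/0.32 = 729.716.
Floor → code = 729.

729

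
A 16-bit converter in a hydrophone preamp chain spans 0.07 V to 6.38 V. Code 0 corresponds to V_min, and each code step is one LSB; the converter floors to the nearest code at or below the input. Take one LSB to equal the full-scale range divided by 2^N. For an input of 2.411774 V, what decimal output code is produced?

24321

Full-scale range = 6.38 V − (0.07 V) = 6.31 V. LSB = 6.31 V / 2^16 ≈ 96.28 µV.
V_in − V_min = 2.411774 − (0.07) = 2.341774 V.
Divide by LSB: 2.341774 × 65536/6.31 = 24321.7909.
Truncating gives code 24321.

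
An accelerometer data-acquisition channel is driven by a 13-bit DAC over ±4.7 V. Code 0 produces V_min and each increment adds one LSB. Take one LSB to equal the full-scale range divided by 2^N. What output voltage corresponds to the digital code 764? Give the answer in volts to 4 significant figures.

-3.823 V

Span: 4.7 V − (-4.7 V) = 9.4 V. LSB = 9.4 V / 2^13.
V_out = V_min + code × LSB = -4.7 V + 764 × 9.4 V / 8192
      = -4.7 + 0.876660 = -3.82334 V.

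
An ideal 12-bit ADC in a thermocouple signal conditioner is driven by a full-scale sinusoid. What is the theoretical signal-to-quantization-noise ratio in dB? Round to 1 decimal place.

74.0 dB

Ideal quantization SNR: 6.02 × 12 + 1.76 dB = 74.0 dB.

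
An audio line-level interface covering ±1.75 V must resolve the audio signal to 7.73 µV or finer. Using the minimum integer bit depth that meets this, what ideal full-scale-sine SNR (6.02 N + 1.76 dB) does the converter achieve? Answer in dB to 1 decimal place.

Range = 1.75 − (-1.75) = 3.5 V.
3.5 V / 7.73 µV = 452800. Since 2^18 = 262144 and 2^19 = 524288, N = 19.
Ideal SNR at N = 19: 6.02·19 + 1.76 = 116.1 dB.

116.1 dB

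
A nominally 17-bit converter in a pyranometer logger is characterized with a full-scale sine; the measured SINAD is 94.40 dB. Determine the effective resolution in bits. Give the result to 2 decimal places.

Inverting SNR = 6.02 N + 1.76: N_eff = (94.40 − 1.76)/6.02 = 15.3887.

15.39 bits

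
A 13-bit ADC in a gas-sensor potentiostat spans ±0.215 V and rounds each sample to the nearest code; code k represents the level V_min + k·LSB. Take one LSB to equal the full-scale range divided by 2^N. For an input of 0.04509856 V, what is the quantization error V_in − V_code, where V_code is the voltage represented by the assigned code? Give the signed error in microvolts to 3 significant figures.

Range = 0.215 − (-0.215) = 0.43 V. LSB = 0.43 V / 2^13 ≈ 52.49 µV.
(0.04509856 − (-0.215)) / LSB = 0.26009856 × 8192/0.43 = 4955.1800. Nearest integer: k = 4955.
Reconstructed level: -0.215 + 4955 × 0.43/8192 V = 0.04508911133 V.
Error = V_in − V_code = 0.04509856 − (0.04508911133) = +9.45 µV.

+9.45 µV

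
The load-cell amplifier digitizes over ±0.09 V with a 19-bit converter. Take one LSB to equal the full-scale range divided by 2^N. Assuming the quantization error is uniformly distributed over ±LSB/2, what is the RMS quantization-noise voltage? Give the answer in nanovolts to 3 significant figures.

Span: 0.09 V − (-0.09 V) = 0.18 V.
Step size = 0.18/524288 V = 343.32 nV.
For a uniform distribution on [−LSB/2, +LSB/2], V_rms = LSB/√12 = 343.32 nV/3.4641 = 99.1 nV.

99.1 nV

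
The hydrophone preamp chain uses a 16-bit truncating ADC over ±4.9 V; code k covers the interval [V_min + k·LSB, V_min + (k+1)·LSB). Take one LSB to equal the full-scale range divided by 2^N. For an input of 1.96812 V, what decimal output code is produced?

The full-scale span is 4.9 − (-4.9) = 9.8 V. LSB = 9.8 V / 2^16 ≈ 149.5 µV.
V_in − V_min = 1.96812 − (-4.9) = 6.86812 V.
Divide by LSB: 6.86812 × 65536/9.8 = 45929.5013.
Truncating gives code 45929.

45929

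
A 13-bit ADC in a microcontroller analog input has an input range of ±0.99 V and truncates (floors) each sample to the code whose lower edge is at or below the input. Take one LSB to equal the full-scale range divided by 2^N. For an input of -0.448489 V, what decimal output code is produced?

2240

The full-scale span is 0.99 − (-0.99) = 1.98 V. LSB = 1.98 V / 2^13 ≈ 241.7 µV.
(V_in − V_min) × 2^13/range = (-0.448489 − (-0.99)) × 8192/1.98 = 2240.433.
Floor → code = 2240.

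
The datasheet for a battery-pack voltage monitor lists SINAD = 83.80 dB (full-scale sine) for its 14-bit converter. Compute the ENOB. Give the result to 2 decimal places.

Inverting SNR = 6.02 N + 1.76: N_eff = (83.80 − 1.76)/6.02 = 13.6279.

13.63 bits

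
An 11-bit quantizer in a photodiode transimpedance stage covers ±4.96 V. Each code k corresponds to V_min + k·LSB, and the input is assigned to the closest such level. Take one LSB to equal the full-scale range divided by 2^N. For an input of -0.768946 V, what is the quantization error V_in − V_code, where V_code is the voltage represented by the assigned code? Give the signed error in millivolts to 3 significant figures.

Full-scale range = 4.96 V − (-4.96 V) = 9.92 V. LSB = 9.92 V / 2^11 ≈ 4.844 mV.
(-0.768946 − (-4.96)) / LSB = 4.191054 × 2048/9.92 = 865.2499. Nearest integer: k = 865.
V_code = V_min + k × range/2^11 = -4.96 + 865 × 9.92/2048 = -0.7701562500 V.
Error = V_in − V_code = -0.768946 − (-0.7701562500) = +1.21 mV.

+1.21 mV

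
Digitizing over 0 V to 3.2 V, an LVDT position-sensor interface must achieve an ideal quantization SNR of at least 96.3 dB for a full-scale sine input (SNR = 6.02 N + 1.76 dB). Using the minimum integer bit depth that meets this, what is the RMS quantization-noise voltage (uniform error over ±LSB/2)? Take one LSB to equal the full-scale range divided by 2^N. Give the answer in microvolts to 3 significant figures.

14.1 µV

Full-scale range = 3.2 V.
Required N = ⌈(96.3 − 1.76)/6.02⌉ = ⌈15.704⌉ = 16.
Step size = 3.2/65536 V = 48.828 µV.
σ_q = LSB/√12 = 48.828 µV/3.4641 = 14.1 µV.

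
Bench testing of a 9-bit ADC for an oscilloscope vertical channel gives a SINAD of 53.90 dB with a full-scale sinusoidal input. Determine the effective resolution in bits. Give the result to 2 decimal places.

8.66 bits

ENOB = (SINAD − 1.76) / 6.02 = (53.90 − 1.76) / 6.02 = 52.14 / 6.02 = 8.6611.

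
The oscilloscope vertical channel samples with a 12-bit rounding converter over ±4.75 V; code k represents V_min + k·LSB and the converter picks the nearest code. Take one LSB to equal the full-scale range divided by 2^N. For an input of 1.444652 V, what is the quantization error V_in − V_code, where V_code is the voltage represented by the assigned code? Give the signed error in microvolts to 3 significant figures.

−294 µV

Full-scale range = 4.75 V − (-4.75 V) = 9.5 V. LSB = 9.5 V / 2^12 ≈ 2.319 mV.
Position in LSBs: (1.444652 − (-4.75)) × 4096/9.5 = 2670.8731; rounding gives k = 2671.
Reconstructed level: -4.75 + 2671 × 9.5/4096 V = 1.444946289 V.
e = 1.444652 − (1.444946289) = −294 µV.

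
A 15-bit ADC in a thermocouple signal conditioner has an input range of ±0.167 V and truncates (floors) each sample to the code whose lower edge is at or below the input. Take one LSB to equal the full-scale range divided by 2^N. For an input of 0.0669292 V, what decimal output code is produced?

Full-scale range = 0.167 V − (-0.167 V) = 0.334 V. LSB = 0.334 V / 2^15 ≈ 10.19 µV.
code = ⌊(V_in − V_min)/LSB⌋ = ⌊(V_in − V_min) × 2^15 / range⌋
     = ⌊(0.0669292 − (-0.167)) × 32768 / 0.334⌋ = ⌊0.2339292 × 32768/0.334⌋
     = ⌊22950.276⌋ = 22950.

22950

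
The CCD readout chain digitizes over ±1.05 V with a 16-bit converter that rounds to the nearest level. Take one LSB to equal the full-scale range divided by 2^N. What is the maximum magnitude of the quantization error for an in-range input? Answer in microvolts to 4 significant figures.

16.02 µV

Span: 1.05 V − (-1.05 V) = 2.1 V.
Step size = 2.1/65536 V = 32.0435 µV.
Worst-case error for round-to-nearest is half an LSB: 16.02 µV.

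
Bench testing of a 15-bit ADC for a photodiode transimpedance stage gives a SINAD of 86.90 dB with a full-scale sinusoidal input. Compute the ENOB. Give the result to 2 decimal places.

(86.90 − 1.76) / 6.02 = 85.14/6.02 = 14.1429 effective bits.

14.14 bits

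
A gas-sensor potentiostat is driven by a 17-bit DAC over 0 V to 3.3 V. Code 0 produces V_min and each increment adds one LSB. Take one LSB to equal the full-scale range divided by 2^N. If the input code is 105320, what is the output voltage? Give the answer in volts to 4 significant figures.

2.652 V

Full-scale range = 3.3 V. LSB = 3.3 V / 2^17.
Output = V_min + (105320/131072) × range = 0 + 0.803528 × 3.3 V
      = 0 V + 2.65164 V = 2.65164 V.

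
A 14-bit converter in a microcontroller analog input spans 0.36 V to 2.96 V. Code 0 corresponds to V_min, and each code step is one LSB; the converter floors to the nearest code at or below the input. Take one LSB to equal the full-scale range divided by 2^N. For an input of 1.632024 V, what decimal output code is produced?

8015

Full-scale range = 2.96 V − (0.36 V) = 2.6 V. LSB = 2.6 V / 2^14 ≈ 158.7 µV.
V_in − V_min = 1.632024 − (0.36) = 1.272024 V.
Divide by LSB: 1.272024 × 16384/2.6 = 8015.7082.
Truncating gives code 8015.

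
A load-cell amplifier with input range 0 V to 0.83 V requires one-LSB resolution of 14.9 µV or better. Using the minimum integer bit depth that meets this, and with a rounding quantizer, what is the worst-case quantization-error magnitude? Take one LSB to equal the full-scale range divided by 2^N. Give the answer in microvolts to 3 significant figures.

6.33 µV

V_FS = 0.83 V.
Need 2^N ≥ 0.83 V / 14.9 µV = 55700 → N_min = 16.
LSB = 0.83 V / 2^16 = 12.665 µV.
Max error for round-to-nearest is LSB/2 = 6.33 µV.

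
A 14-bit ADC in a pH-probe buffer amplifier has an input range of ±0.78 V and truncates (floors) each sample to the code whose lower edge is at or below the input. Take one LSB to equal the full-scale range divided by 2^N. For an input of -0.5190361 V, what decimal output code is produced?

2740

Span: 0.78 V − (-0.78 V) = 1.56 V. LSB = 1.56 V / 2^14 ≈ 95.21 µV.
V_in − V_min = -0.5190361 − (-0.78) = 0.2609639 V.
Divide by LSB: 0.2609639 × 16384/1.56 = 2740.7901.
Truncating gives code 2740.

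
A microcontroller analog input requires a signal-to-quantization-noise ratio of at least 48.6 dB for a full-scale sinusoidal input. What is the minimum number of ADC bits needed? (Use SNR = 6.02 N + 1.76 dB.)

Solving 6.02 N ≥ 48.6 − 1.76: N ≥ 7.781. Round up → N = 8.

8 bits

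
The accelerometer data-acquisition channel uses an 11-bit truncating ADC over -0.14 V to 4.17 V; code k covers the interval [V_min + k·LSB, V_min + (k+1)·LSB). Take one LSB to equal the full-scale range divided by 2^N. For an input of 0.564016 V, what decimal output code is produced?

The full-scale span is 4.17 − (-0.14) = 4.31 V. LSB = 4.31 V / 2^11 ≈ 2.104 mV.
code = ⌊(V_in − V_min)/LSB⌋ = ⌊(V_in − V_min) × 2^11 / range⌋
     = ⌊(0.564016 − (-0.14)) × 2048 / 4.31⌋ = ⌊0.704016 × 2048/4.31⌋
     = ⌊334.530⌋ = 334.

334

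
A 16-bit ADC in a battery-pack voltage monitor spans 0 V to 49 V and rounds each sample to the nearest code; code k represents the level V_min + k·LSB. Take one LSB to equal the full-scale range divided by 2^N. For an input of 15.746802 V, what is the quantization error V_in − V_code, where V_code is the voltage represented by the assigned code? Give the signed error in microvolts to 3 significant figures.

Span = 49 V. LSB = 49 V / 2^16 ≈ 0.7477 mV.
Position in LSBs: (15.746802 − (0)) × 65536/49 = 21060.8656; rounding gives k = 21061.
Reconstructed level: 0 + 21061 × 49/65536 V = 15.746902466 V.
e = 15.746802 − (15.746902466) = −100 µV.

−100 µV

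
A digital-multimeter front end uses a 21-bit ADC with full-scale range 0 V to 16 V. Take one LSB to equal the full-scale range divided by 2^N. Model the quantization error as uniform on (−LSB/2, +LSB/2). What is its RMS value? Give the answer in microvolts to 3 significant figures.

2.20 µV

Range is 16 V.
Step size = 16/2097152 V = 7.6294 µV.
σ_q = LSB/√12 = 7.6294 µV/3.4641 = 2.20 µV.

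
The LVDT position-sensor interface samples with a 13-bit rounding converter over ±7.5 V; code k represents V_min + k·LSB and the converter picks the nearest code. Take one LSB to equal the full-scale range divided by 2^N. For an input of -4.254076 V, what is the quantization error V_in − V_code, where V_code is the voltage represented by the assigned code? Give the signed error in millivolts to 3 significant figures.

−0.536 mV

Full-scale range = 7.5 V − (-7.5 V) = 15 V. LSB = 15 V / 2^13 ≈ 1.831 mV.
(V_in − V_min)/LSB = (-4.254076 − (-7.5)) × 8192/15 = 1772.7073 → nearest code k = 1773.
V_code = V_min + k × range/2^13 = -7.5 + 1773 × 15/8192 = -4.253540039 V.
V_in − V_code = -4.254076 − (-4.253540039) = −0.536 mV.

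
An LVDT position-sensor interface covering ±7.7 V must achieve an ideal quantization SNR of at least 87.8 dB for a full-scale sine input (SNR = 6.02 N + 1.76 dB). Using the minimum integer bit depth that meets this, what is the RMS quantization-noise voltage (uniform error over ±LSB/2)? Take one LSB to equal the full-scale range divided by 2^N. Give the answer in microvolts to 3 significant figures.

Range = 7.7 − (-7.7) = 15.4 V.
6.02 N + 1.76 ≥ 87.8 gives N ≥ 14.292, so the minimum integer is 15.
LSB = 15.4 V / 2^15 = 469.97 µV.
σ_q = LSB/√12 = 469.97 µV/3.4641 = 136 µV.

136 µV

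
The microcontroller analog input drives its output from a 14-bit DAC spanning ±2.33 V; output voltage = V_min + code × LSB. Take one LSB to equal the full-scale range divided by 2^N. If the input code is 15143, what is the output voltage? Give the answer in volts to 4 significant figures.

1.977 V

Full-scale range = 2.33 V − (-2.33 V) = 4.66 V. LSB = 4.66 V / 2^14.
V_out = -2.33 + 15143 × (4.66/16384) V
      = -2.33 V + 4.30703 V = 1.97703 V.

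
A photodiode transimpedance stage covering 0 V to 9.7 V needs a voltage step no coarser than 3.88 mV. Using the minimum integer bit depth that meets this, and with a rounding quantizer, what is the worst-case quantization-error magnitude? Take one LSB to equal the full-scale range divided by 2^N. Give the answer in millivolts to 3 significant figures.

1.18 mV

Span = 9.7 V.
Required number of levels: 9.7/3.88 mV = 2500.0; smallest N with 2^N ≥ that is 12.
LSB = 9.7 V ÷ 2^12 = 9.7/4096 V = 2.3682 mV.
|e|_max = LSB/2 = 1.18 mV.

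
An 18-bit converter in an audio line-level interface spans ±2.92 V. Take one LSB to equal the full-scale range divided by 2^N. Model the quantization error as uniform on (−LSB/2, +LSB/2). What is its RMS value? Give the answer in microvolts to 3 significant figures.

6.43 µV

Full-scale range = 2.92 V − (-2.92 V) = 5.84 V.
Step size = 5.84/262144 V = 22.278 µV.
RMS of a uniform error over width LSB is LSB/√12 = 6.43 µV.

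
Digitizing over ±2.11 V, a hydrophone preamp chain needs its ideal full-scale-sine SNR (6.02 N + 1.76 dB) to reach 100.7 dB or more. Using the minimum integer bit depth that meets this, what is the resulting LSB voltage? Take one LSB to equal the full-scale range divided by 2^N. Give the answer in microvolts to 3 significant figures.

32.2 µV

Span: 2.11 V − (-2.11 V) = 4.22 V.
6.02 N + 1.76 ≥ 100.7 gives N ≥ 16.435, so the minimum integer is 17.
Step size = 4.22/131072 V = 32.2 µV.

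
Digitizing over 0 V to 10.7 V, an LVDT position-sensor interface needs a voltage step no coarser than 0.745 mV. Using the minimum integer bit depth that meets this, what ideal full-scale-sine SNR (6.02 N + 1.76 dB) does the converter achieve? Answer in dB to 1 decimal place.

V_FS = 10.7 V.
Need 2^N ≥ 10.7 V / 0.745 mV = 14360 → N_min = 14.
Ideal SNR at N = 14: 6.02·14 + 1.76 = 86.0 dB.

86.0 dB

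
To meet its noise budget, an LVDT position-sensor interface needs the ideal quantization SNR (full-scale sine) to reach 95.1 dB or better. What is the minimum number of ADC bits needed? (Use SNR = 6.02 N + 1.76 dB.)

16 bits

N ≥ (95.1 − 1.76)/6.02 = 15.505 → N_min = 16.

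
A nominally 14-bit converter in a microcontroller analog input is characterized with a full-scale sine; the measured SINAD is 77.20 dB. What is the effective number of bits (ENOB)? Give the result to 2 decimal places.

(77.20 − 1.76) / 6.02 = 75.44/6.02 = 12.5316 effective bits.

12.53 bits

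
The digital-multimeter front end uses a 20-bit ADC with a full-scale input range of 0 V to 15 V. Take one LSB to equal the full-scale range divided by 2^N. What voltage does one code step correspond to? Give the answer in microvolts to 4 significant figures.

14.31 µV

Span = 15 V.
Number of codes = 2^20 = 1048576.
LSB = 15 V ÷ 2^20 = 15/1048576 V = 14.31 µV.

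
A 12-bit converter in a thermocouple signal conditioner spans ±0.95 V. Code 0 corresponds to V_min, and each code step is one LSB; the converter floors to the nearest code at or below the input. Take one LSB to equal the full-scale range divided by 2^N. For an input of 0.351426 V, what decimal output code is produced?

Full-scale range = 0.95 V − (-0.95 V) = 1.9 V. LSB = 1.9 V / 2^12 ≈ 463.9 µV.
(V_in − V_min) × 2^12/range = (0.351426 − (-0.95)) × 4096/1.9 = 2805.600.
Floor → code = 2805.

2805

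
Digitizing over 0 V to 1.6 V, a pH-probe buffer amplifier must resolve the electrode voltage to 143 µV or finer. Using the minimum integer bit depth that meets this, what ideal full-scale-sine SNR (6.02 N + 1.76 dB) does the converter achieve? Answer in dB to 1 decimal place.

Range is 1.6 V.
Levels needed ≥ 1.6/143 µV = 11190. 2^14 = 16384 suffices, so N_min = 14.
Ideal SNR at N = 14: 6.02·14 + 1.76 = 86.0 dB.

86.0 dB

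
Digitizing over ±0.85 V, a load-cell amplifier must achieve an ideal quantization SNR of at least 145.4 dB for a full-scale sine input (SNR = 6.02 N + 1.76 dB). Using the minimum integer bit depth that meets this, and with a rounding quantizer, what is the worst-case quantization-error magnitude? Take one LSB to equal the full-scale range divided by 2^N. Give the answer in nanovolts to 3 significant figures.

50.7 nV

Full-scale range = 0.85 V − (-0.85 V) = 1.7 V.
6.02 N + 1.76 ≥ 145.4 gives N ≥ 23.860, so the minimum integer is 24.
One LSB is 1.7 V / 16777216 = 101.33 nV.
Max error for round-to-nearest is LSB/2 = 50.7 nV.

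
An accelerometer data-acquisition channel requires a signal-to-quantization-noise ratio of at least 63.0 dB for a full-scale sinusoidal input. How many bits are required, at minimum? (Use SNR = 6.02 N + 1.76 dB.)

11 bits

Required N = ⌈(63.0 − 1.76)/6.02⌉ = ⌈10.173⌉ = 11.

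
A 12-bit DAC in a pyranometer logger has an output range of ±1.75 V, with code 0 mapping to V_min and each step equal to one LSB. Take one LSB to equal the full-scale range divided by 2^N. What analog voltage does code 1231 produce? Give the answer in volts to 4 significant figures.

Range = 1.75 − (-1.75) = 3.5 V. LSB = 3.5 V / 2^12.
V_out = V_min + code × LSB = -1.75 V + 1231 × 3.5 V / 4096
      = -1.75 V + 1.05188 V = -0.698120 V.

-0.6981 V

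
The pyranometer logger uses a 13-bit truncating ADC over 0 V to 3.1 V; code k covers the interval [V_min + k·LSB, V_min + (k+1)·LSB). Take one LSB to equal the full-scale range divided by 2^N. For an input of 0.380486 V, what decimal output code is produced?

Range is 3.1 V. LSB = 3.1 V / 2^13 ≈ 378.4 µV.
(V_in − V_min) × 2^13/range = (0.380486 − (0)) × 8192/3.1 = 1005.465.
Floor → code = 1005.

1005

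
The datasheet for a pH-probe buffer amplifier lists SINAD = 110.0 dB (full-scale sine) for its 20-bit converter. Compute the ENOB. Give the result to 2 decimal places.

(110.0 − 1.76) / 6.02 = 108.24/6.02 = 17.9801 effective bits.

17.98 bits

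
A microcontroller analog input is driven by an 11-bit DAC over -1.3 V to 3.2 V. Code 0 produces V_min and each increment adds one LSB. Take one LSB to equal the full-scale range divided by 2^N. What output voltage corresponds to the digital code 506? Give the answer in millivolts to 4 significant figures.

Span: 3.2 V − (-1.3 V) = 4.5 V. LSB = 4.5 V / 2^11.
V_out = V_min + code × LSB = -1.3 V + 506 × 4.5 V / 2048
      = -1.3 + 1.11182 = -0.188184 V.

-188.2 mV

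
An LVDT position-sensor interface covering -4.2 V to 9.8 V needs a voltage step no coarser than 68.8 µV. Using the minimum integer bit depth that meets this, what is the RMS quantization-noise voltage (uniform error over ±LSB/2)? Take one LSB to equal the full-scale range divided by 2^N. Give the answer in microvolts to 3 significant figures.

15.4 µV

The full-scale span is 9.8 − (-4.2) = 14 V.
14 V / 68.8 µV = 203500. Since 2^17 = 131072 and 2^18 = 262144, N = 18.
LSB = 14 V ÷ 2^18 = 14/262144 V = 53.406 µV.
RMS noise = LSB/√12 = 15.4 µV.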